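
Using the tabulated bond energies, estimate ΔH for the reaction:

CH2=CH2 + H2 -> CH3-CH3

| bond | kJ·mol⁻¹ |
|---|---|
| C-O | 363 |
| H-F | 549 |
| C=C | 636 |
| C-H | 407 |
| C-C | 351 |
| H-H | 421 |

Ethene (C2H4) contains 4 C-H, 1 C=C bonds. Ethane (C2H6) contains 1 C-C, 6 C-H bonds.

ΔH ≈ −108 kJ

Bonds broken (reactants):
  C-H: 4 × 407 = 1628
  C=C: 1 × 636 = 636
  H-H: 1 × 421 = 421
  Σ(broken) = 2685 kJ
Bonds formed (products):
  C-C: 1 × 351 = 351
  C-H: 6 × 407 = 2442
  Σ(formed) = 2793 kJ
ΔH = Σ(broken) − Σ(formed) = 2685 − 2793 = −108 kJ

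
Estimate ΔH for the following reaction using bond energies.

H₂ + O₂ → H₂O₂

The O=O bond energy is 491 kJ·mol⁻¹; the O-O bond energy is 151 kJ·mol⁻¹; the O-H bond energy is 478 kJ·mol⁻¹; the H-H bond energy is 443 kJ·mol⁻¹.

Bonds broken (reactants):
  H-H: 1 × 443 = 443
  O=O: 1 × 491 = 491
  Σ(broken) = 934 kJ
Bonds formed (products):
  O-H: 2 × 478 = 956
  O-O: 1 × 151 = 151
  Σ(formed) = 1107 kJ
ΔH = Σ(broken) − Σ(formed) = 934 − 1107 = −173 kJ

ΔH ≈ −173 kJ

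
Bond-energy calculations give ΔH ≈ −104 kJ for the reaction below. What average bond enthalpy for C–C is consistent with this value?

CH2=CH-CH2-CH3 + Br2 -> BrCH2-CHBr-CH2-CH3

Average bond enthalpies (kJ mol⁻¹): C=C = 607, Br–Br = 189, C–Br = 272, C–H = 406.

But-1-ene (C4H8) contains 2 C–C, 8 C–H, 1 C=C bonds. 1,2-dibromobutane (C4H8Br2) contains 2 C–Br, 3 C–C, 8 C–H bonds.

D(C–C) ≈ 356 kJ/mol

Let D be the C–C bond energy.
Σ(broken) = 1×189 + 2×D + 8×406 + 1×607 = 4044 + 2D
Σ(formed) = 2×272 + 3×D + 8×406 = 3792 + 3D
ΔH = Σ(broken) − Σ(formed) = (4044 + 2D) − (3792 + 3D) = +252 − D
Setting this equal to −104 kJ gives D = 356 kJ/mol.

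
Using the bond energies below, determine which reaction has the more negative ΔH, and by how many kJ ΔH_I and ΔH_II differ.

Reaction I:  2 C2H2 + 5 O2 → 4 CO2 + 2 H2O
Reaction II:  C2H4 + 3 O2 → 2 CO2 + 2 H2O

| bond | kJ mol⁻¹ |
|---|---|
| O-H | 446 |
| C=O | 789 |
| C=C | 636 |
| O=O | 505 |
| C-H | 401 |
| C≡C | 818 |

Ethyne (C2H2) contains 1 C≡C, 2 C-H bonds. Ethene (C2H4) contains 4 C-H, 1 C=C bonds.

Reaction I:
  Bonds broken (reactants):
    C≡C: 2 × 818 = 1636
    C-H: 4 × 401 = 1604
    O=O: 5 × 505 = 2525
    Σ(broken) = 5765 kJ
  Bonds formed (products):
    C=O: 8 × 789 = 6312
    O-H: 4 × 446 = 1784
    Σ(formed) = 8096 kJ
  ΔH_I = 5765 − 8096 = −2331 kJ
Reaction II:
  Bonds broken (reactants):
    C-H: 4 × 401 = 1604
    C=C: 1 × 636 = 636
    O=O: 3 × 505 = 1515
    Σ(broken) = 3755 kJ
  Bonds formed (products):
    C=O: 4 × 789 = 3156
    O-H: 4 × 446 = 1784
    Σ(formed) = 4940 kJ
  ΔH_II = 3755 − 4940 = −1185 kJ
ΔH_I − ΔH_II = −1146 kJ, so reaction I has the more negative ΔH; |ΔH_I − ΔH_II| = 1146 kJ.

Reaction I, by 1146 kJ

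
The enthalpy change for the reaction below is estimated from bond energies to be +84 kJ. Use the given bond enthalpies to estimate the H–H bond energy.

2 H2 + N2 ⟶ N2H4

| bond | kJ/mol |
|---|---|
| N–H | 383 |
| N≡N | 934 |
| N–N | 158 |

D(H–H) ≈ 420 kJ/mol

Let D be the H–H bond energy.
Σ(broken) = 2×D + 1×934 = 934 + 2D
Σ(formed) = 4×383 + 1×158 = 1690
ΔH = Σ(broken) − Σ(formed) = (934 + 2D) − (1690) = −756 + 2D
Setting this equal to +84 kJ gives 2D = 840, so D = 420 kJ/mol.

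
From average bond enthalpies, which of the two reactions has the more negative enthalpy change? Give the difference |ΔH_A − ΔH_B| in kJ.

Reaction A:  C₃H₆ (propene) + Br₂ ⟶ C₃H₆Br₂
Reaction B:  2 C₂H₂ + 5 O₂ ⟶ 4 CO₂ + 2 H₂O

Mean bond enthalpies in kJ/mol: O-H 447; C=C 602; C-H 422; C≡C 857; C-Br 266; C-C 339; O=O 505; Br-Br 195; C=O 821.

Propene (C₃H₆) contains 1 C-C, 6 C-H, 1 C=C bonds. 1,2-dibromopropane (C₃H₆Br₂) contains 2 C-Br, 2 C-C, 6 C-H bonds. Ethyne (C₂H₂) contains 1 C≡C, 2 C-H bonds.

Reaction B, by 2355 kJ

Reaction A:
  Bonds broken (reactants):
    Br-Br: 1 × 195 = 195
    C-C: 1 × 339 = 339
    C-H: 6 × 422 = 2532
    C=C: 1 × 602 = 602
    Σ(broken) = 3668 kJ
  Bonds formed (products):
    C-Br: 2 × 266 = 532
    C-C: 2 × 339 = 678
    C-H: 6 × 422 = 2532
    Σ(formed) = 3742 kJ
  ΔH_A = 3668 − 3742 = −74 kJ
Reaction B:
  Bonds broken (reactants):
    C≡C: 2 × 857 = 1714
    C-H: 4 × 422 = 1688
    O=O: 5 × 505 = 2525
    Σ(broken) = 5927 kJ
  Bonds formed (products):
    C=O: 8 × 821 = 6568
    O-H: 4 × 447 = 1788
    Σ(formed) = 8356 kJ
  ΔH_B = 5927 − 8356 = −2429 kJ
ΔH_A − ΔH_B = +2355 kJ, so reaction B has the more negative ΔH; |ΔH_A − ΔH_B| = 2355 kJ.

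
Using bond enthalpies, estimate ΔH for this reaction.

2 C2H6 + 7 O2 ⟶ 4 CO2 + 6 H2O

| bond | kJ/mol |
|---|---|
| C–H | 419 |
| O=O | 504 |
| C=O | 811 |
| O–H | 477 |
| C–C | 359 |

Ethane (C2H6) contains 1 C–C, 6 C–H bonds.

Bonds broken (reactants):
  C–C: 2 × 359 = 718
  C–H: 12 × 419 = 5028
  O=O: 7 × 504 = 3528
  Σ(broken) = 9274 kJ
Bonds formed (products):
  C=O: 8 × 811 = 6488
  O–H: 12 × 477 = 5724
  Σ(formed) = 12212 kJ
ΔH = Σ(broken) − Σ(formed) = 9274 − 12212 = −2938 kJ

ΔH ≈ −2938 kJ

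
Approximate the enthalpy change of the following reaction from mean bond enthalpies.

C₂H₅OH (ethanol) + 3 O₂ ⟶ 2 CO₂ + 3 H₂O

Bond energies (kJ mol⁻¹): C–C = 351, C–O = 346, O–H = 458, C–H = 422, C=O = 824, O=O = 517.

Bonds broken (reactants):
  C–C: 1 × 351 = 351
  C–H: 5 × 422 = 2110
  C–O: 1 × 346 = 346
  O–H: 1 × 458 = 458
  O=O: 3 × 517 = 1551
  Σ(broken) = 4816 kJ
Bonds formed (products):
  C=O: 4 × 824 = 3296
  O–H: 6 × 458 = 2748
  Σ(formed) = 6044 kJ
ΔH = Σ(broken) − Σ(formed) = 4816 − 6044 = −1228 kJ

ΔH ≈ −1228 kJ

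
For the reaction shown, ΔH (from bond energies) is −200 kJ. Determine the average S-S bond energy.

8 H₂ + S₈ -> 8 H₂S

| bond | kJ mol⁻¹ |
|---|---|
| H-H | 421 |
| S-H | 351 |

D(S-S) ≈ 256 kJ/mol

Let D be the S-S bond energy.
Σ(broken) = 8×421 + 8×D = 3368 + 8D
Σ(formed) = 16×351 = 5616
ΔH = Σ(broken) − Σ(formed) = (3368 + 8D) − (5616) = −2248 + 8D
Setting this equal to −200 kJ gives 8D = 2048, so D = 256 kJ/mol.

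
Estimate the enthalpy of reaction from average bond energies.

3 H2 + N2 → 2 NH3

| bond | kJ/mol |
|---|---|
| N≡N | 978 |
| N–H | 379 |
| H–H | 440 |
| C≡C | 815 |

Bonds broken (reactants):
  H–H: 3 × 440 = 1320
  N≡N: 1 × 978 = 978
  Σ(broken) = 2298 kJ
Bonds formed (products):
  N–H: 6 × 379 = 2274
  Σ(formed) = 2274 kJ
ΔH = Σ(broken) − Σ(formed) = 2298 − 2274 = +24 kJ

ΔH ≈ +24 kJ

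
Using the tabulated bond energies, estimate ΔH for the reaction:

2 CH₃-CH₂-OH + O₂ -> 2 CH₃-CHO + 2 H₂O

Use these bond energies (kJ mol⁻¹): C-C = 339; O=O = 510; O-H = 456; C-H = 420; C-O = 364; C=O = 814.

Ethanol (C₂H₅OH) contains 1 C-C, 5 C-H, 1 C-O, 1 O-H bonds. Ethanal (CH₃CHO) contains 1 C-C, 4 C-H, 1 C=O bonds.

Bonds broken (reactants):
  C-C: 2 × 339 = 678
  C-H: 10 × 420 = 4200
  C-O: 2 × 364 = 728
  O-H: 2 × 456 = 912
  O=O: 1 × 510 = 510
  Σ(broken) = 7028 kJ
Bonds formed (products):
  C-C: 2 × 339 = 678
  C-H: 8 × 420 = 3360
  C=O: 2 × 814 = 1628
  O-H: 4 × 456 = 1824
  Σ(formed) = 7490 kJ
ΔH = Σ(broken) − Σ(formed) = 7028 − 7490 = −462 kJ

ΔH ≈ −462 kJ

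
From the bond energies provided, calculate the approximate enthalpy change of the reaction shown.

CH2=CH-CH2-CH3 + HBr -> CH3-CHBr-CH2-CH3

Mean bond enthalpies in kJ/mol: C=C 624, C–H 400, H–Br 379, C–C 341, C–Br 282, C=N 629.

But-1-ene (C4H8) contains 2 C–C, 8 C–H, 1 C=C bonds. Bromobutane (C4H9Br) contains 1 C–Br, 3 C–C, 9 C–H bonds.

ΔH ≈ −20 kJ

Bonds broken (reactants):
  C–C: 2 × 341 = 682
  C–H: 8 × 400 = 3200
  C=C: 1 × 624 = 624
  H–Br: 1 × 379 = 379
  Σ(broken) = 4885 kJ
Bonds formed (products):
  C–Br: 1 × 282 = 282
  C–C: 3 × 341 = 1023
  C–H: 9 × 400 = 3600
  Σ(formed) = 4905 kJ
ΔH = Σ(broken) − Σ(formed) = 4885 − 4905 = −20 kJ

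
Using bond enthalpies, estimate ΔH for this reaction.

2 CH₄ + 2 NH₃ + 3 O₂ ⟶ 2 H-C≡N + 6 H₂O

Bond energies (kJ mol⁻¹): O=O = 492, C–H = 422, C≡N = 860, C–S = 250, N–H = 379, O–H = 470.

Bonds broken (reactants):
  C–H: 8 × 422 = 3376
  N–H: 6 × 379 = 2274
  O=O: 3 × 492 = 1476
  Σ(broken) = 7126 kJ
Bonds formed (products):
  C≡N: 2 × 860 = 1720
  C–H: 2 × 422 = 844
  O–H: 12 × 470 = 5640
  Σ(formed) = 8204 kJ
ΔH = Σ(broken) − Σ(formed) = 7126 − 8204 = −1078 kJ

ΔH ≈ −1078 kJ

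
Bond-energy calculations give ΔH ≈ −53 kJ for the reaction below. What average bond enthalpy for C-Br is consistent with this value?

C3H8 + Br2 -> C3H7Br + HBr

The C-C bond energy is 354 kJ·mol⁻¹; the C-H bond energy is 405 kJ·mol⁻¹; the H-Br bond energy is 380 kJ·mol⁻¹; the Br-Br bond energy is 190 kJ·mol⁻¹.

D(C-Br) ≈ 268 kJ/mol

Let D be the C-Br bond energy.
Σ(broken) = 1×190 + 2×354 + 8×405 = 4138
Σ(formed) = 1×D + 2×354 + 7×405 + 1×380 = 3923 + D
ΔH = Σ(broken) − Σ(formed) = (4138) − (3923 + D) = +215 − D
Setting this equal to −53 kJ gives D = 268 kJ/mol.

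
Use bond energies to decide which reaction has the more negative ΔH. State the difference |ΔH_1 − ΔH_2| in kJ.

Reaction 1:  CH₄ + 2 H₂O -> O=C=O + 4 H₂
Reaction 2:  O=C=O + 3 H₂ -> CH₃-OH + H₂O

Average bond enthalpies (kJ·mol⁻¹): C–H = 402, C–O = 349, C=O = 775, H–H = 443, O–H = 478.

Reaction 1:
  Bonds broken (reactants):
    C–H: 4 × 402 = 1608
    O–H: 4 × 478 = 1912
    Σ(broken) = 3520 kJ
  Bonds formed (products):
    C=O: 2 × 775 = 1550
    H–H: 4 × 443 = 1772
    Σ(formed) = 3322 kJ
  ΔH_1 = 3520 − 3322 = +198 kJ
Reaction 2:
  Bonds broken (reactants):
    C=O: 2 × 775 = 1550
    H–H: 3 × 443 = 1329
    Σ(broken) = 2879 kJ
  Bonds formed (products):
    C–H: 3 × 402 = 1206
    C–O: 1 × 349 = 349
    O–H: 3 × 478 = 1434
    Σ(formed) = 2989 kJ
  ΔH_2 = 2879 − 2989 = −110 kJ
ΔH_1 − ΔH_2 = +308 kJ, so reaction 2 has the more negative ΔH; |ΔH_1 − ΔH_2| = 308 kJ.

Reaction 2, by 308 kJ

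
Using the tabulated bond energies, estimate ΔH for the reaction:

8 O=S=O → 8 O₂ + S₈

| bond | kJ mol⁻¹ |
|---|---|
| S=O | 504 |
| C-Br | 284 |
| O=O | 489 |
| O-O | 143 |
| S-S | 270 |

ΔH ≈ +1992 kJ

Bonds broken (reactants):
  S=O: 16 × 504 = 8064
  Σ(broken) = 8064 kJ
Bonds formed (products):
  O=O: 8 × 489 = 3912
  S-S: 8 × 270 = 2160
  Σ(formed) = 6072 kJ
ΔH = Σ(broken) − Σ(formed) = 8064 − 6072 = +1992 kJ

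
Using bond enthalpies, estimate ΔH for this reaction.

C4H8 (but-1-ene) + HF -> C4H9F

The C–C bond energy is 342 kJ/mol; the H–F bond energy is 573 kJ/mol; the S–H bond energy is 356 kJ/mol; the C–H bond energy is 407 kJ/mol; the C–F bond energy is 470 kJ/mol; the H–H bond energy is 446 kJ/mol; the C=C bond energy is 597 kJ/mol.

Bonds broken (reactants):
  C–C: 2 × 342 = 684
  C–H: 8 × 407 = 3256
  C=C: 1 × 597 = 597
  H–F: 1 × 573 = 573
  Σ(broken) = 5110 kJ
Bonds formed (products):
  C–C: 3 × 342 = 1026
  C–F: 1 × 470 = 470
  C–H: 9 × 407 = 3663
  Σ(formed) = 5159 kJ
ΔH = Σ(broken) − Σ(formed) = 5110 − 5159 = −49 kJ

ΔH ≈ −49 kJ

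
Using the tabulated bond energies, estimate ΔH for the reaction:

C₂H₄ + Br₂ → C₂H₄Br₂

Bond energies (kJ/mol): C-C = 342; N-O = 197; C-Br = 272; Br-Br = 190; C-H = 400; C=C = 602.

Bonds broken (reactants):
  Br-Br: 1 × 190 = 190
  C-H: 4 × 400 = 1600
  C=C: 1 × 602 = 602
  Σ(broken) = 2392 kJ
Bonds formed (products):
  C-Br: 2 × 272 = 544
  C-C: 1 × 342 = 342
  C-H: 4 × 400 = 1600
  Σ(formed) = 2486 kJ
ΔH = Σ(broken) − Σ(formed) = 2392 − 2486 = −94 kJ

ΔH ≈ −94 kJ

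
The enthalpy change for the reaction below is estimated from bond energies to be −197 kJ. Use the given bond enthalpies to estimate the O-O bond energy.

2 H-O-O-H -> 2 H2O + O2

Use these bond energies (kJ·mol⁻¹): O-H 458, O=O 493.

Let D be the O-O bond energy.
Σ(broken) = 4×458 + 2×D = 1832 + 2D
Σ(formed) = 4×458 + 1×493 = 2325
ΔH = Σ(broken) − Σ(formed) = (1832 + 2D) − (2325) = −493 + 2D
Setting this equal to −197 kJ gives 2D = 296, so D = 148 kJ/mol.

D(O-O) ≈ 148 kJ/mol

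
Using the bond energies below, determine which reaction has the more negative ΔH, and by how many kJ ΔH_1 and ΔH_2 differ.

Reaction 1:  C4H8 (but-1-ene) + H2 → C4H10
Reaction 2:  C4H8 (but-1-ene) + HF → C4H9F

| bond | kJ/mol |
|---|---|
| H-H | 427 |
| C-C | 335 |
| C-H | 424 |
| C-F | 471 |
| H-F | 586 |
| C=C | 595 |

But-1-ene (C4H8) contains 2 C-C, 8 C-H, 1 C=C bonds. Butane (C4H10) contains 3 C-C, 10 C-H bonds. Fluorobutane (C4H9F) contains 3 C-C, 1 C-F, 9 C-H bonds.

Reaction 1:
  Bonds broken (reactants):
    C-C: 2 × 335 = 670
    C-H: 8 × 424 = 3392
    C=C: 1 × 595 = 595
    H-H: 1 × 427 = 427
    Σ(broken) = 5084 kJ
  Bonds formed (products):
    C-C: 3 × 335 = 1005
    C-H: 10 × 424 = 4240
    Σ(formed) = 5245 kJ
  ΔH_1 = 5084 − 5245 = −161 kJ
Reaction 2:
  Bonds broken (reactants):
    C-C: 2 × 335 = 670
    C-H: 8 × 424 = 3392
    C=C: 1 × 595 = 595
    H-F: 1 × 586 = 586
    Σ(broken) = 5243 kJ
  Bonds formed (products):
    C-C: 3 × 335 = 1005
    C-F: 1 × 471 = 471
    C-H: 9 × 424 = 3816
    Σ(formed) = 5292 kJ
  ΔH_2 = 5243 − 5292 = −49 kJ
ΔH_1 − ΔH_2 = −112 kJ, so reaction 1 has the more negative ΔH; |ΔH_1 − ΔH_2| = 112 kJ.

Reaction 1, by 112 kJ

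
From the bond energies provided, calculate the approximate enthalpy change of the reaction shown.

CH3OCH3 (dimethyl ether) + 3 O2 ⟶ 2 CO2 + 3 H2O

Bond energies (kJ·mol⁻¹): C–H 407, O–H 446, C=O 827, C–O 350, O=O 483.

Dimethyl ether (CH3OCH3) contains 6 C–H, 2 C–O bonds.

ΔH ≈ −1393 kJ

Bonds broken (reactants):
  C–H: 6 × 407 = 2442
  C–O: 2 × 350 = 700
  O=O: 3 × 483 = 1449
  Σ(broken) = 4591 kJ
Bonds formed (products):
  C=O: 4 × 827 = 3308
  O–H: 6 × 446 = 2676
  Σ(formed) = 5984 kJ
ΔH = Σ(broken) − Σ(formed) = 4591 − 5984 = −1393 kJ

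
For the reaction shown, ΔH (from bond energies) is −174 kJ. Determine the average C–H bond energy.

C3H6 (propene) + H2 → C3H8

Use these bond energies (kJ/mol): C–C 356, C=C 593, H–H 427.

Let D be the C–H bond energy.
Σ(broken) = 1×356 + 6×D + 1×593 + 1×427 = 1376 + 6D
Σ(formed) = 2×356 + 8×D = 712 + 8D
ΔH = Σ(broken) − Σ(formed) = (1376 + 6D) − (712 + 8D) = +664 − 2D
Setting this equal to −174 kJ gives 2D = 838, so D = 419 kJ/mol.

D(C–H) ≈ 419 kJ/mol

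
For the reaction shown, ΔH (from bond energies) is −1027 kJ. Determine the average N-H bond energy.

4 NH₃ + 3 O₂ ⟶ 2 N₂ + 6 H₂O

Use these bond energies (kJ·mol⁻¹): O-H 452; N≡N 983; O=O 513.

Let D be the N-H bond energy.
Σ(broken) = 12×D + 3×513 = 1539 + 12D
Σ(formed) = 2×983 + 12×452 = 7390
ΔH = Σ(broken) − Σ(formed) = (1539 + 12D) − (7390) = −5851 + 12D
Setting this equal to −1027 kJ gives 12D = 4824, so D = 402 kJ/mol.

D(N-H) ≈ 402 kJ/mol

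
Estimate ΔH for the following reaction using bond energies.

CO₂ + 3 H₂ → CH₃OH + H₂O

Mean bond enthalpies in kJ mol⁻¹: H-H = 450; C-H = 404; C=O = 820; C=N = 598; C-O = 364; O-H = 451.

Bonds broken (reactants):
  C=O: 2 × 820 = 1640
  H-H: 3 × 450 = 1350
  Σ(broken) = 2990 kJ
Bonds formed (products):
  C-H: 3 × 404 = 1212
  C-O: 1 × 364 = 364
  O-H: 3 × 451 = 1353
  Σ(formed) = 2929 kJ
ΔH = Σ(broken) − Σ(formed) = 2990 − 2929 = +61 kJ

ΔH ≈ +61 kJ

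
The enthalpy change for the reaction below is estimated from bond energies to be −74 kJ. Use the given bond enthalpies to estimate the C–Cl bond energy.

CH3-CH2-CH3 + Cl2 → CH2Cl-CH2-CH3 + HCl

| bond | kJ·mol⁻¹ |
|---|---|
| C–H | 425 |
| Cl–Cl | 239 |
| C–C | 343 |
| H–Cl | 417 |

D(C–Cl) ≈ 321 kJ/mol

Let D be the C–Cl bond energy.
Σ(broken) = 2×343 + 8×425 + 1×239 = 4325
Σ(formed) = 2×343 + 1×D + 7×425 + 1×417 = 4078 + D
ΔH = Σ(broken) − Σ(formed) = (4325) − (4078 + D) = +247 − D
Setting this equal to −74 kJ gives D = 321 kJ/mol.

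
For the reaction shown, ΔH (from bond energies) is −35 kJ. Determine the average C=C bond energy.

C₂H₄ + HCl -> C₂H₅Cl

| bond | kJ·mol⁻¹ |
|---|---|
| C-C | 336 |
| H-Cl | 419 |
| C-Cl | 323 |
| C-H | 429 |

Let D be the C=C bond energy.
Σ(broken) = 4×429 + 1×D + 1×419 = 2135 + D
Σ(formed) = 1×336 + 1×323 + 5×429 = 2804
ΔH = Σ(broken) − Σ(formed) = (2135 + D) − (2804) = −669 + D
Setting this equal to −35 kJ gives D = 634 kJ/mol.

D(C=C) ≈ 634 kJ/mol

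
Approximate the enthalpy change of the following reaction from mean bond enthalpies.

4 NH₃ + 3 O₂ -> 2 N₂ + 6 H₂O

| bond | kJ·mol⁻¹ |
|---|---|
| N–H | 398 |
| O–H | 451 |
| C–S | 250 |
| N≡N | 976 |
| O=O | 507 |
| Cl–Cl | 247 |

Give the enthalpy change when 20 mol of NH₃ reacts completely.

ΔH = −5335 kJ

Bonds broken (reactants):
  N–H: 12 × 398 = 4776
  O=O: 3 × 507 = 1521
  Σ(broken) = 6297 kJ
Bonds formed (products):
  N≡N: 2 × 976 = 1952
  O–H: 12 × 451 = 5412
  Σ(formed) = 7364 kJ
ΔH = Σ(broken) − Σ(formed) = 6297 − 7364 = −1067 kJ
For 5× the reaction as written: 5 × (−1067) = −5335 kJ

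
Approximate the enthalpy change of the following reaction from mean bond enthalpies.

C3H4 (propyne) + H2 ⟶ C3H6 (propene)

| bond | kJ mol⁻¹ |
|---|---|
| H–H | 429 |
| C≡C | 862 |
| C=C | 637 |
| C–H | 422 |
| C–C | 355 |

ΔH ≈ −190 kJ

Bonds broken (reactants):
  C≡C: 1 × 862 = 862
  C–C: 1 × 355 = 355
  C–H: 4 × 422 = 1688
  H–H: 1 × 429 = 429
  Σ(broken) = 3334 kJ
Bonds formed (products):
  C–C: 1 × 355 = 355
  C–H: 6 × 422 = 2532
  C=C: 1 × 637 = 637
  Σ(formed) = 3524 kJ
ΔH = Σ(broken) − Σ(formed) = 3334 − 3524 = −190 kJ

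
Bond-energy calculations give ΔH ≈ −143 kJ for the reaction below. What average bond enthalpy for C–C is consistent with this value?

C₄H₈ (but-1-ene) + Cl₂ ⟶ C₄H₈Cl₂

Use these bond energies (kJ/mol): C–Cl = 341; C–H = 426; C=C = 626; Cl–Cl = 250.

D(C–C) ≈ 337 kJ/mol

Let D be the C–C bond energy.
Σ(broken) = 2×D + 8×426 + 1×626 + 1×250 = 4284 + 2D
Σ(formed) = 3×D + 2×341 + 8×426 = 4090 + 3D
ΔH = Σ(broken) − Σ(formed) = (4284 + 2D) − (4090 + 3D) = +194 − D
Setting this equal to −143 kJ gives D = 337 kJ/mol.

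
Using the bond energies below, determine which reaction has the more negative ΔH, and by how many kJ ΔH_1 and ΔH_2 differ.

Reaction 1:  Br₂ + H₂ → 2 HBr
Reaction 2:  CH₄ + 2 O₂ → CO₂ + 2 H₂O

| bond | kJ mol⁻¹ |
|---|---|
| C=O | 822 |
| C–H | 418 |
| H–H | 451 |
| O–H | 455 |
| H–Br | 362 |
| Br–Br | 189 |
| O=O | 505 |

Reaction 1:
  Bonds broken (reactants):
    Br–Br: 1 × 189 = 189
    H–H: 1 × 451 = 451
    Σ(broken) = 640 kJ
  Bonds formed (products):
    H–Br: 2 × 362 = 724
    Σ(formed) = 724 kJ
  ΔH_1 = 640 − 724 = −84 kJ
Reaction 2:
  Bonds broken (reactants):
    C–H: 4 × 418 = 1672
    O=O: 2 × 505 = 1010
    Σ(broken) = 2682 kJ
  Bonds formed (products):
    C=O: 2 × 822 = 1644
    O–H: 4 × 455 = 1820
    Σ(formed) = 3464 kJ
  ΔH_2 = 2682 − 3464 = −782 kJ
ΔH_1 − ΔH_2 = +698 kJ, so reaction 2 has the more negative ΔH; |ΔH_1 − ΔH_2| = 698 kJ.

Reaction 2, by 698 kJ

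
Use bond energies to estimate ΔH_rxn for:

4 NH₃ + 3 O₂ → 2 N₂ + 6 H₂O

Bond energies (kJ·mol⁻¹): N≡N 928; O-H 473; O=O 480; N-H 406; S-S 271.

Bonds broken (reactants):
  N-H: 12 × 406 = 4872
  O=O: 3 × 480 = 1440
  Σ(broken) = 6312 kJ
Bonds formed (products):
  N≡N: 2 × 928 = 1856
  O-H: 12 × 473 = 5676
  Σ(formed) = 7532 kJ
ΔH = Σ(broken) − Σ(formed) = 6312 − 7532 = −1220 kJ

ΔH ≈ −1220 kJ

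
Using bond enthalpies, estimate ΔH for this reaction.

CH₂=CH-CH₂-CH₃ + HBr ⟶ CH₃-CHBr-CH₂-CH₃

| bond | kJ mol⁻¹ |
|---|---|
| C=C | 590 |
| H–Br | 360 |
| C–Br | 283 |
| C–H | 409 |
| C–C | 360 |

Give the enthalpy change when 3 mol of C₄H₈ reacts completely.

Bonds broken (reactants):
  C–C: 2 × 360 = 720
  C–H: 8 × 409 = 3272
  C=C: 1 × 590 = 590
  H–Br: 1 × 360 = 360
  Σ(broken) = 4942 kJ
Bonds formed (products):
  C–Br: 1 × 283 = 283
  C–C: 3 × 360 = 1080
  C–H: 9 × 409 = 3681
  Σ(formed) = 5044 kJ
ΔH = Σ(broken) − Σ(formed) = 4942 − 5044 = −102 kJ
For 3× the reaction as written: 3 × (−102) = −306 kJ

ΔH = −306 kJ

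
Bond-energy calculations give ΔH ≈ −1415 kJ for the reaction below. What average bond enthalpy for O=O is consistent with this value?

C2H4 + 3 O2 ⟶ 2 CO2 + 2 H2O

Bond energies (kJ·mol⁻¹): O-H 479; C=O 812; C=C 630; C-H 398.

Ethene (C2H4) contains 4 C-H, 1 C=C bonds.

D(O=O) ≈ 509 kJ/mol

Let D be the O=O bond energy.
Σ(broken) = 4×398 + 1×630 + 3×D = 2222 + 3D
Σ(formed) = 4×812 + 4×479 = 5164
ΔH = Σ(broken) − Σ(formed) = (2222 + 3D) − (5164) = −2942 + 3D
Setting this equal to −1415 kJ gives 3D = 1527, so D = 509 kJ/mol.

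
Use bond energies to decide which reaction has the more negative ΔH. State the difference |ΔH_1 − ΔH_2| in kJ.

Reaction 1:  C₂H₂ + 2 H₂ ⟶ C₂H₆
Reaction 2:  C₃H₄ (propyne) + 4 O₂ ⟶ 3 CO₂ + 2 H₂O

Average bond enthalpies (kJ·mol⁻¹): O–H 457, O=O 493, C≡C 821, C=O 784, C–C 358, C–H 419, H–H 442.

Reaction 2, by 1376 kJ

Reaction 1:
  Bonds broken (reactants):
    C≡C: 1 × 821 = 821
    C–H: 2 × 419 = 838
    H–H: 2 × 442 = 884
    Σ(broken) = 2543 kJ
  Bonds formed (products):
    C–C: 1 × 358 = 358
    C–H: 6 × 419 = 2514
    Σ(formed) = 2872 kJ
  ΔH_1 = 2543 − 2872 = −329 kJ
Reaction 2:
  Bonds broken (reactants):
    C≡C: 1 × 821 = 821
    C–C: 1 × 358 = 358
    C–H: 4 × 419 = 1676
    O=O: 4 × 493 = 1972
    Σ(broken) = 4827 kJ
  Bonds formed (products):
    C=O: 6 × 784 = 4704
    O–H: 4 × 457 = 1828
    Σ(formed) = 6532 kJ
  ΔH_2 = 4827 − 6532 = −1705 kJ
ΔH_1 − ΔH_2 = +1376 kJ, so reaction 2 has the more negative ΔH; |ΔH_1 − ΔH_2| = 1376 kJ.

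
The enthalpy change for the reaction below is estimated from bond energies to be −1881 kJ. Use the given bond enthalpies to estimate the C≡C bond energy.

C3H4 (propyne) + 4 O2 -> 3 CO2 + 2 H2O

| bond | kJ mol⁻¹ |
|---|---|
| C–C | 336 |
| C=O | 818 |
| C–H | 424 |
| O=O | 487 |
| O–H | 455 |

D(C≡C) ≈ 867 kJ/mol

Let D be the C≡C bond energy.
Σ(broken) = 1×D + 1×336 + 4×424 + 4×487 = 3980 + D
Σ(formed) = 6×818 + 4×455 = 6728
ΔH = Σ(broken) − Σ(formed) = (3980 + D) − (6728) = −2748 + D
Setting this equal to −1881 kJ gives D = 867 kJ/mol.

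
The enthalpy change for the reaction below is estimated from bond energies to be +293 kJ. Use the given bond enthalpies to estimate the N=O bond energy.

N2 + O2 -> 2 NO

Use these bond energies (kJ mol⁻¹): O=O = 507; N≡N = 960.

Let D be the N=O bond energy.
Σ(broken) = 1×960 + 1×507 = 1467
Σ(formed) = 2×D = 2D
ΔH = Σ(broken) − Σ(formed) = (1467) − (2D) = +1467 − 2D
Setting this equal to +293 kJ gives 2D = 1174, so D = 587 kJ/mol.

D(N=O) ≈ 587 kJ/mol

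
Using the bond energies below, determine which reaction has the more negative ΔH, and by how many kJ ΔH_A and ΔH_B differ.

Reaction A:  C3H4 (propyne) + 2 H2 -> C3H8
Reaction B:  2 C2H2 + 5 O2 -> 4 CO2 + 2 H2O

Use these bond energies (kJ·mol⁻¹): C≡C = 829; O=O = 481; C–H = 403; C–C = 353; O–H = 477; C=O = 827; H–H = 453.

Reaction A:
  Bonds broken (reactants):
    C≡C: 1 × 829 = 829
    C–C: 1 × 353 = 353
    C–H: 4 × 403 = 1612
    H–H: 2 × 453 = 906
    Σ(broken) = 3700 kJ
  Bonds formed (products):
    C–C: 2 × 353 = 706
    C–H: 8 × 403 = 3224
    Σ(formed) = 3930 kJ
  ΔH_A = 3700 − 3930 = −230 kJ
Reaction B:
  Bonds broken (reactants):
    C≡C: 2 × 829 = 1658
    C–H: 4 × 403 = 1612
    O=O: 5 × 481 = 2405
    Σ(broken) = 5675 kJ
  Bonds formed (products):
    C=O: 8 × 827 = 6616
    O–H: 4 × 477 = 1908
    Σ(formed) = 8524 kJ
  ΔH_B = 5675 − 8524 = −2849 kJ
ΔH_A − ΔH_B = +2619 kJ, so reaction B has the more negative ΔH; |ΔH_A − ΔH_B| = 2619 kJ.

Reaction B, by 2619 kJ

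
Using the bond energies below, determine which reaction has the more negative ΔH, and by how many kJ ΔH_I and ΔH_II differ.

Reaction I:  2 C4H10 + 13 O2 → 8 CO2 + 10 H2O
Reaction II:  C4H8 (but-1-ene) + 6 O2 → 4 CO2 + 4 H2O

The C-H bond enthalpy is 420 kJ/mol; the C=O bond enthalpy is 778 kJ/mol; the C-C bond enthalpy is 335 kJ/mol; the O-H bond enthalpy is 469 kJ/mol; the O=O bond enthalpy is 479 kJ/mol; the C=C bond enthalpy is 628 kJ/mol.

Reaction I:
  Bonds broken (reactants):
    C-C: 6 × 335 = 2010
    C-H: 20 × 420 = 8400
    O=O: 13 × 479 = 6227
    Σ(broken) = 16637 kJ
  Bonds formed (products):
    C=O: 16 × 778 = 12448
    O-H: 20 × 469 = 9380
    Σ(formed) = 21828 kJ
  ΔH_I = 16637 − 21828 = −5191 kJ
Reaction II:
  Bonds broken (reactants):
    C-C: 2 × 335 = 670
    C-H: 8 × 420 = 3360
    C=C: 1 × 628 = 628
    O=O: 6 × 479 = 2874
    Σ(broken) = 7532 kJ
  Bonds formed (products):
    C=O: 8 × 778 = 6224
    O-H: 8 × 469 = 3752
    Σ(formed) = 9976 kJ
  ΔH_II = 7532 − 9976 = −2444 kJ
ΔH_I − ΔH_II = −2747 kJ, so reaction I has the more negative ΔH; |ΔH_I − ΔH_II| = 2747 kJ.

Reaction I, by 2747 kJ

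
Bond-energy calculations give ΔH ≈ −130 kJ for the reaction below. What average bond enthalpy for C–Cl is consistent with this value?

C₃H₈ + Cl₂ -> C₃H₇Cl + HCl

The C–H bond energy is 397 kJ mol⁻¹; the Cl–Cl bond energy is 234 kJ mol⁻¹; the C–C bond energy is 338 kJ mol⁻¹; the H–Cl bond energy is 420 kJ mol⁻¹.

Let D be the C–Cl bond energy.
Σ(broken) = 2×338 + 8×397 + 1×234 = 4086
Σ(formed) = 2×338 + 1×D + 7×397 + 1×420 = 3875 + D
ΔH = Σ(broken) − Σ(formed) = (4086) − (3875 + D) = +211 − D
Setting this equal to −130 kJ gives D = 341 kJ/mol.

D(C–Cl) ≈ 341 kJ/mol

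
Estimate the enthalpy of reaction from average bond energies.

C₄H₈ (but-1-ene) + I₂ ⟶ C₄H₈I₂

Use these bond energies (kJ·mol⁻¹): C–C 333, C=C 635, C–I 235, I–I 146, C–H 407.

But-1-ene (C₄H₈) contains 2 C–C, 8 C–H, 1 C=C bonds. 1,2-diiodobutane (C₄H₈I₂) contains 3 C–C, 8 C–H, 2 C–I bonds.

Bonds broken (reactants):
  C–C: 2 × 333 = 666
  C–H: 8 × 407 = 3256
  C=C: 1 × 635 = 635
  I–I: 1 × 146 = 146
  Σ(broken) = 4703 kJ
Bonds formed (products):
  C–C: 3 × 333 = 999
  C–H: 8 × 407 = 3256
  C–I: 2 × 235 = 470
  Σ(formed) = 4725 kJ
ΔH = Σ(broken) − Σ(formed) = 4703 − 4725 = −22 kJ

ΔH ≈ −22 kJ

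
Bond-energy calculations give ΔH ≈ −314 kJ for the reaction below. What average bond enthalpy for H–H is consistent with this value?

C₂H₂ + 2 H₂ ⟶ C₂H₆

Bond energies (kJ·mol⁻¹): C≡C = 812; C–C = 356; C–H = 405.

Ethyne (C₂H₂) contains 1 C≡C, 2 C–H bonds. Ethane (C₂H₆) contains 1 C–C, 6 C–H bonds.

D(H–H) ≈ 425 kJ/mol

Let D be the H–H bond energy.
Σ(broken) = 1×812 + 2×405 + 2×D = 1622 + 2D
Σ(formed) = 1×356 + 6×405 = 2786
ΔH = Σ(broken) − Σ(formed) = (1622 + 2D) − (2786) = −1164 + 2D
Setting this equal to −314 kJ gives 2D = 850, so D = 425 kJ/mol.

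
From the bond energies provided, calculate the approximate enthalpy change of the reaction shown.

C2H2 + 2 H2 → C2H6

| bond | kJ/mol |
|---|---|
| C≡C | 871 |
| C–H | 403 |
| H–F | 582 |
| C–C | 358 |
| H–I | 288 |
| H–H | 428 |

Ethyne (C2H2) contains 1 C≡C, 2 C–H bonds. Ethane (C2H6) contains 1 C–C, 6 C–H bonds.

ΔH ≈ −243 kJ

Bonds broken (reactants):
  C≡C: 1 × 871 = 871
  C–H: 2 × 403 = 806
  H–H: 2 × 428 = 856
  Σ(broken) = 2533 kJ
Bonds formed (products):
  C–C: 1 × 358 = 358
  C–H: 6 × 403 = 2418
  Σ(formed) = 2776 kJ
ΔH = Σ(broken) − Σ(formed) = 2533 − 2776 = −243 kJ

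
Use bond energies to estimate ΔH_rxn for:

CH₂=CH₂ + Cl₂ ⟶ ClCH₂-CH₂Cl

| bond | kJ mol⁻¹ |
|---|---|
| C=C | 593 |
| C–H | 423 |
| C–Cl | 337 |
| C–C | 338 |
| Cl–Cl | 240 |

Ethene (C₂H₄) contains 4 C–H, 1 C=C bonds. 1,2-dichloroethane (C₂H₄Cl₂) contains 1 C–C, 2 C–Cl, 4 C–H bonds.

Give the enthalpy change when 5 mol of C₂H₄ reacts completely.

ΔH = −895 kJ

Bonds broken (reactants):
  C–H: 4 × 423 = 1692
  C=C: 1 × 593 = 593
  Cl–Cl: 1 × 240 = 240
  Σ(broken) = 2525 kJ
Bonds formed (products):
  C–C: 1 × 338 = 338
  C–Cl: 2 × 337 = 674
  C–H: 4 × 423 = 1692
  Σ(formed) = 2704 kJ
ΔH = Σ(broken) − Σ(formed) = 2525 − 2704 = −179 kJ
For 5× the reaction as written: 5 × (−179) = −895 kJ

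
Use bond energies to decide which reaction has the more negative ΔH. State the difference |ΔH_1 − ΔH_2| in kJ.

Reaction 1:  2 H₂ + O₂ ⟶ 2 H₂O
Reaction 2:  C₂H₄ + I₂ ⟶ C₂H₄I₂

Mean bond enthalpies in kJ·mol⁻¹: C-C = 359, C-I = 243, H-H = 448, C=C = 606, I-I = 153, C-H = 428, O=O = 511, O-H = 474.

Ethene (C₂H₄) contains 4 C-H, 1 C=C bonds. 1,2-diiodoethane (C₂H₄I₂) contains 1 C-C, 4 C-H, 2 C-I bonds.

Reaction 1, by 403 kJ

Reaction 1:
  Bonds broken (reactants):
    H-H: 2 × 448 = 896
    O=O: 1 × 511 = 511
    Σ(broken) = 1407 kJ
  Bonds formed (products):
    O-H: 4 × 474 = 1896
    Σ(formed) = 1896 kJ
  ΔH_1 = 1407 − 1896 = −489 kJ
Reaction 2:
  Bonds broken (reactants):
    C-H: 4 × 428 = 1712
    C=C: 1 × 606 = 606
    I-I: 1 × 153 = 153
    Σ(broken) = 2471 kJ
  Bonds formed (products):
    C-C: 1 × 359 = 359
    C-H: 4 × 428 = 1712
    C-I: 2 × 243 = 486
    Σ(formed) = 2557 kJ
  ΔH_2 = 2471 − 2557 = −86 kJ
ΔH_1 − ΔH_2 = −403 kJ, so reaction 1 has the more negative ΔH; |ΔH_1 − ΔH_2| = 403 kJ.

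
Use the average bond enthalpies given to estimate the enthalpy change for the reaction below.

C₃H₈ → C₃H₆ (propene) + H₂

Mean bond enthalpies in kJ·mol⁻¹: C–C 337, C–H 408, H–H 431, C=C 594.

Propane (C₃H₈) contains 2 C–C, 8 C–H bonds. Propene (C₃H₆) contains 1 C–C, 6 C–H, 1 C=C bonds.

Bonds broken (reactants):
  C–C: 2 × 337 = 674
  C–H: 8 × 408 = 3264
  Σ(broken) = 3938 kJ
Bonds formed (products):
  C–C: 1 × 337 = 337
  C–H: 6 × 408 = 2448
  C=C: 1 × 594 = 594
  H–H: 1 × 431 = 431
  Σ(formed) = 3810 kJ
ΔH = Σ(broken) − Σ(formed) = 3938 − 3810 = +128 kJ

ΔH ≈ +128 kJ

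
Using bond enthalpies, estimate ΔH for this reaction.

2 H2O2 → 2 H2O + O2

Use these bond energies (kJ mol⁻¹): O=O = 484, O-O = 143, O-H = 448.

Bonds broken (reactants):
  O-H: 4 × 448 = 1792
  O-O: 2 × 143 = 286
  Σ(broken) = 2078 kJ
Bonds formed (products):
  O-H: 4 × 448 = 1792
  O=O: 1 × 484 = 484
  Σ(formed) = 2276 kJ
ΔH = Σ(broken) − Σ(formed) = 2078 − 2276 = −198 kJ

ΔH ≈ −198 kJ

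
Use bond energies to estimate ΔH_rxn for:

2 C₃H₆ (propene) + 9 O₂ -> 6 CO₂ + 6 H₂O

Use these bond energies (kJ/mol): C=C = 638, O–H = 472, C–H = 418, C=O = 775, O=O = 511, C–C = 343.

Bonds broken (reactants):
  C–C: 2 × 343 = 686
  C–H: 12 × 418 = 5016
  C=C: 2 × 638 = 1276
  O=O: 9 × 511 = 4599
  Σ(broken) = 11577 kJ
Bonds formed (products):
  C=O: 12 × 775 = 9300
  O–H: 12 × 472 = 5664
  Σ(formed) = 14964 kJ
ΔH = Σ(broken) − Σ(formed) = 11577 − 14964 = −3387 kJ

ΔH ≈ −3387 kJ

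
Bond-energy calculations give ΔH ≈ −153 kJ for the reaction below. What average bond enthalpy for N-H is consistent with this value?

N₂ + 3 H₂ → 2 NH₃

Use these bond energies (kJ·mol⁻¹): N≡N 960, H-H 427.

Let D be the N-H bond energy.
Σ(broken) = 3×427 + 1×960 = 2241
Σ(formed) = 6×D = 6D
ΔH = Σ(broken) − Σ(formed) = (2241) − (6D) = +2241 − 6D
Setting this equal to −153 kJ gives 6D = 2394, so D = 399 kJ/mol.

D(N-H) ≈ 399 kJ/mol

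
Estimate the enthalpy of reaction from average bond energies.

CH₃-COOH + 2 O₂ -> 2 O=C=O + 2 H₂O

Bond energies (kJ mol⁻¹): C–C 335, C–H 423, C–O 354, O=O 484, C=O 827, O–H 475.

ΔH ≈ −980 kJ

Bonds broken (reactants):
  C–C: 1 × 335 = 335
  C–H: 3 × 423 = 1269
  C–O: 1 × 354 = 354
  C=O: 1 × 827 = 827
  O–H: 1 × 475 = 475
  O=O: 2 × 484 = 968
  Σ(broken) = 4228 kJ
Bonds formed (products):
  C=O: 4 × 827 = 3308
  O–H: 4 × 475 = 1900
  Σ(formed) = 5208 kJ
ΔH = Σ(broken) − Σ(formed) = 4228 − 5208 = −980 kJ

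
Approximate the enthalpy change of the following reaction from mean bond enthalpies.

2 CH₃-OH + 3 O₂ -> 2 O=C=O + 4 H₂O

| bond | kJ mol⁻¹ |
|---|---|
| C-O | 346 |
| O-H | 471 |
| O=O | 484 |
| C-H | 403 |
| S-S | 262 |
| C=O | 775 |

ΔH ≈ −1364 kJ

Bonds broken (reactants):
  C-H: 6 × 403 = 2418
  C-O: 2 × 346 = 692
  O-H: 2 × 471 = 942
  O=O: 3 × 484 = 1452
  Σ(broken) = 5504 kJ
Bonds formed (products):
  C=O: 4 × 775 = 3100
  O-H: 8 × 471 = 3768
  Σ(formed) = 6868 kJ
ΔH = Σ(broken) − Σ(formed) = 5504 − 6868 = −1364 kJ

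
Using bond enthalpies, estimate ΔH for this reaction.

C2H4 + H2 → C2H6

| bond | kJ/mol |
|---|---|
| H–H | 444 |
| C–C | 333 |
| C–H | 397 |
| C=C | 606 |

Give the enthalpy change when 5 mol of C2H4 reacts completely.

Bonds broken (reactants):
  C–H: 4 × 397 = 1588
  C=C: 1 × 606 = 606
  H–H: 1 × 444 = 444
  Σ(broken) = 2638 kJ
Bonds formed (products):
  C–C: 1 × 333 = 333
  C–H: 6 × 397 = 2382
  Σ(formed) = 2715 kJ
ΔH = Σ(broken) − Σ(formed) = 2638 − 2715 = −77 kJ
For 5× the reaction as written: 5 × (−77) = −385 kJ

ΔH = −385 kJ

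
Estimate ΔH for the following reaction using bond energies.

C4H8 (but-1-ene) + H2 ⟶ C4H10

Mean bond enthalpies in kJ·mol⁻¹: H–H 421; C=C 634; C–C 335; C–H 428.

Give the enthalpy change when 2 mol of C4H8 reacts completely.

ΔH = −272 kJ

Bonds broken (reactants):
  C–C: 2 × 335 = 670
  C–H: 8 × 428 = 3424
  C=C: 1 × 634 = 634
  H–H: 1 × 421 = 421
  Σ(broken) = 5149 kJ
Bonds formed (products):
  C–C: 3 × 335 = 1005
  C–H: 10 × 428 = 4280
  Σ(formed) = 5285 kJ
ΔH = Σ(broken) − Σ(formed) = 5149 − 5285 = −136 kJ
For 2× the reaction as written: 2 × (−136) = −272 kJ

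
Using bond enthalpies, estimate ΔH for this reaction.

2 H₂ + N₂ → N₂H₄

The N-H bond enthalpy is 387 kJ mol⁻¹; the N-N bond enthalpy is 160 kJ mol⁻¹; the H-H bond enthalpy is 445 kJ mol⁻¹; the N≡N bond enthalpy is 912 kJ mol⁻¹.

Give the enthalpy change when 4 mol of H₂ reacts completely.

ΔH = +188 kJ

Bonds broken (reactants):
  H-H: 2 × 445 = 890
  N≡N: 1 × 912 = 912
  Σ(broken) = 1802 kJ
Bonds formed (products):
  N-H: 4 × 387 = 1548
  N-N: 1 × 160 = 160
  Σ(formed) = 1708 kJ
ΔH = Σ(broken) − Σ(formed) = 1802 − 1708 = +94 kJ
For 2× the reaction as written: 2 × (+94) = +188 kJ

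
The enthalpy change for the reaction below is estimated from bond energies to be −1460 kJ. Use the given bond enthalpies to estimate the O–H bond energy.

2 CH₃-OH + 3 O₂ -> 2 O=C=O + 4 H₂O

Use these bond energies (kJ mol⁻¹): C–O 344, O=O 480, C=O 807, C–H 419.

D(O–H) ≈ 479 kJ/mol

Let D be the O–H bond energy.
Σ(broken) = 6×419 + 2×344 + 2×D + 3×480 = 4642 + 2D
Σ(formed) = 4×807 + 8×D = 3228 + 8D
ΔH = Σ(broken) − Σ(formed) = (4642 + 2D) − (3228 + 8D) = +1414 − 6D
Setting this equal to −1460 kJ gives 6D = 2874, so D = 479 kJ/mol.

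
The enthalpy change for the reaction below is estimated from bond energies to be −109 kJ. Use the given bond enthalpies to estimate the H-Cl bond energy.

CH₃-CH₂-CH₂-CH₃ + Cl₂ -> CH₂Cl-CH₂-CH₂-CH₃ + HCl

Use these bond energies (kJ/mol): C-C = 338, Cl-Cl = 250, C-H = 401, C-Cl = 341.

Let D be the H-Cl bond energy.
Σ(broken) = 3×338 + 10×401 + 1×250 = 5274
Σ(formed) = 3×338 + 1×341 + 9×401 + 1×D = 4964 + D
ΔH = Σ(broken) − Σ(formed) = (5274) − (4964 + D) = +310 − D
Setting this equal to −109 kJ gives D = 419 kJ/mol.

D(H-Cl) ≈ 419 kJ/mol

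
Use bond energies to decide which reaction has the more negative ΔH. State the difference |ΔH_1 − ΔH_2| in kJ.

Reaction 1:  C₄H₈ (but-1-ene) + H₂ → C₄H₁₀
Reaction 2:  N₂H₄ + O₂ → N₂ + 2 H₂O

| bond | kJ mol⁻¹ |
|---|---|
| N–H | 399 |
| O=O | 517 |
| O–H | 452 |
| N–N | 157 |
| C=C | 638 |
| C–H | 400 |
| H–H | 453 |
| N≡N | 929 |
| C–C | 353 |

Reaction 1:
  Bonds broken (reactants):
    C–C: 2 × 353 = 706
    C–H: 8 × 400 = 3200
    C=C: 1 × 638 = 638
    H–H: 1 × 453 = 453
    Σ(broken) = 4997 kJ
  Bonds formed (products):
    C–C: 3 × 353 = 1059
    C–H: 10 × 400 = 4000
    Σ(formed) = 5059 kJ
  ΔH_1 = 4997 − 5059 = −62 kJ
Reaction 2:
  Bonds broken (reactants):
    N–H: 4 × 399 = 1596
    N–N: 1 × 157 = 157
    O=O: 1 × 517 = 517
    Σ(broken) = 2270 kJ
  Bonds formed (products):
    N≡N: 1 × 929 = 929
    O–H: 4 × 452 = 1808
    Σ(formed) = 2737 kJ
  ΔH_2 = 2270 − 2737 = −467 kJ
ΔH_1 − ΔH_2 = +405 kJ, so reaction 2 has the more negative ΔH; |ΔH_1 − ΔH_2| = 405 kJ.

Reaction 2, by 405 kJ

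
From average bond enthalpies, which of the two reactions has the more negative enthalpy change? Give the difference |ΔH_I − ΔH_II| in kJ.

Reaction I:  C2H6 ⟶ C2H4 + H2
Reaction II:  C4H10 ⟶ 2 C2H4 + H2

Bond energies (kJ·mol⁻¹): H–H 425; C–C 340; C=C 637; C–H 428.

Reaction I, by 43 kJ

Reaction I:
  Bonds broken (reactants):
    C–C: 1 × 340 = 340
    C–H: 6 × 428 = 2568
    Σ(broken) = 2908 kJ
  Bonds formed (products):
    C–H: 4 × 428 = 1712
    C=C: 1 × 637 = 637
    H–H: 1 × 425 = 425
    Σ(formed) = 2774 kJ
  ΔH_I = 2908 − 2774 = +134 kJ
Reaction II:
  Bonds broken (reactants):
    C–C: 3 × 340 = 1020
    C–H: 10 × 428 = 4280
    Σ(broken) = 5300 kJ
  Bonds formed (products):
    C–H: 8 × 428 = 3424
    C=C: 2 × 637 = 1274
    H–H: 1 × 425 = 425
    Σ(formed) = 5123 kJ
  ΔH_II = 5300 − 5123 = +177 kJ
ΔH_I − ΔH_II = −43 kJ, so reaction I has the more negative ΔH; |ΔH_I − ΔH_II| = 43 kJ.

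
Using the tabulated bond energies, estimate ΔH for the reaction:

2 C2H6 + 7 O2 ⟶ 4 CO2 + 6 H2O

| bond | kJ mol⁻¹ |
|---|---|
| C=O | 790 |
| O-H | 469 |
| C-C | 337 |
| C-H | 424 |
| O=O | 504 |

ΔH ≈ −2658 kJ

Bonds broken (reactants):
  C-C: 2 × 337 = 674
  C-H: 12 × 424 = 5088
  O=O: 7 × 504 = 3528
  Σ(broken) = 9290 kJ
Bonds formed (products):
  C=O: 8 × 790 = 6320
  O-H: 12 × 469 = 5628
  Σ(formed) = 11948 kJ
ΔH = Σ(broken) − Σ(formed) = 9290 − 11948 = −2658 kJ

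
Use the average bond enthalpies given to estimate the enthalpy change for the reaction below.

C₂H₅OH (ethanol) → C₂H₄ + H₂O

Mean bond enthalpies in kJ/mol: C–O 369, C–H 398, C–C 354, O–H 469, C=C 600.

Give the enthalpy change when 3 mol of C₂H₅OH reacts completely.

Bonds broken (reactants):
  C–C: 1 × 354 = 354
  C–H: 5 × 398 = 1990
  C–O: 1 × 369 = 369
  O–H: 1 × 469 = 469
  Σ(broken) = 3182 kJ
Bonds formed (products):
  C–H: 4 × 398 = 1592
  C=C: 1 × 600 = 600
  O–H: 2 × 469 = 938
  Σ(formed) = 3130 kJ
ΔH = Σ(broken) − Σ(formed) = 3182 − 3130 = +52 kJ
For 3× the reaction as written: 3 × (+52) = +156 kJ

ΔH = +156 kJ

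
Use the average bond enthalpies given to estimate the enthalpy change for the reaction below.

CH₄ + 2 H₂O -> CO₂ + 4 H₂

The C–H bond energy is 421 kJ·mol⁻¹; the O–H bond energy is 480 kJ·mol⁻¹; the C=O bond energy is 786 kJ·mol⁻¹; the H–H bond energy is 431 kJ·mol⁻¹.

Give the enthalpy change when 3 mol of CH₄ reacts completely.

ΔH = +924 kJ

Bonds broken (reactants):
  C–H: 4 × 421 = 1684
  O–H: 4 × 480 = 1920
  Σ(broken) = 3604 kJ
Bonds formed (products):
  C=O: 2 × 786 = 1572
  H–H: 4 × 431 = 1724
  Σ(formed) = 3296 kJ
ΔH = Σ(broken) − Σ(formed) = 3604 − 3296 = +308 kJ
For 3× the reaction as written: 3 × (+308) = +924 kJ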